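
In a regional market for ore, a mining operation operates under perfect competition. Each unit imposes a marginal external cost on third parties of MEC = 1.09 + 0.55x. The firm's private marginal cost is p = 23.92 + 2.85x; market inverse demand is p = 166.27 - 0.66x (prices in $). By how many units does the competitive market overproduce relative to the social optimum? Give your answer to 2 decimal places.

Market equilibrium (private): 23.92 + 2.85x = 166.27 - 0.66x → x_m = 40.5556.
Social marginal cost = private MC + MEC = 25.01 + 3.40x.
Set SMC = demand: 25.01 + 3.40x = 166.27 - 0.66x → x* = 34.7931.
Gap = |40.5556 − 34.7931| = 5.7625.

5.76 units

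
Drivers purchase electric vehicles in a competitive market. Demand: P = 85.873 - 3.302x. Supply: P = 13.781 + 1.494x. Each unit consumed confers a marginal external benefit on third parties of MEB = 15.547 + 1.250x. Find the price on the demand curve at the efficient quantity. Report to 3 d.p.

Social marginal benefit = demand + MEB = 101.420 - 2.052x.
Set SMB = MC: 101.420 - 2.052x = 13.781 + 1.494x → x* = 24.7149.
Consumer price on the demand curve at x*: 85.873 − 3.302×24.7149 = 4.2644.

P = 4.264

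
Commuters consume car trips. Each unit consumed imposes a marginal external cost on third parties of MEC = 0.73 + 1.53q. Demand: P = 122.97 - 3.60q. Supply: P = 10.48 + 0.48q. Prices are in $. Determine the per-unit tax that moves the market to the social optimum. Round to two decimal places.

Social marginal benefit = demand − MEC = 122.24 - 5.13q.
Set SMB = MC: 122.24 - 5.13q = 10.48 + 0.48q → q* = 19.9216.
The Pigouvian tax equals MEC at q*: 0.73 + 1.53×19.9216 = 31.2100.

tax = $31.21 per unit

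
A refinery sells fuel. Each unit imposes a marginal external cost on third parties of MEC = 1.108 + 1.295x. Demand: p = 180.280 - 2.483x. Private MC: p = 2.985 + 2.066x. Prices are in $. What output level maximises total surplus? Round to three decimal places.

Social marginal cost = private MC + MEC = 4.093 + 3.361x.
Set SMC = demand: 4.093 + 3.361x = 180.280 - 2.483x → x* = 30.1484.

x* = 30.148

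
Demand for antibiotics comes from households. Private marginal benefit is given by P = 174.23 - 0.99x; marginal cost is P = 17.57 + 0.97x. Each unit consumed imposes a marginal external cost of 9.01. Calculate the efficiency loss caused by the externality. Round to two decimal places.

Market equilibrium (private): 17.57 + 0.97x = 174.23 - 0.99x → x_m = 79.9286.
Social marginal benefit = demand − MEC = 165.22 - 0.99x.
Set SMB = MC: 165.22 - 0.99x = 17.57 + 0.97x → x* = 75.3316.
Between x* and x_m the wedge MC − SMB runs linearly from 0 to MEC(x_m), so the loss is a triangle.
DWL = ½ × 4.5970 × 9.0100 = 20.7095.

DWL = 20.71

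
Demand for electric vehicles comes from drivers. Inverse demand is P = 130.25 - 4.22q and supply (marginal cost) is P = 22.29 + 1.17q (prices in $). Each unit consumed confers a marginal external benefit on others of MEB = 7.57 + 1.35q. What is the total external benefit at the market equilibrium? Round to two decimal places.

$422.43

Market equilibrium (private): 22.29 + 1.17q = 130.25 - 4.22q → q_m = 20.0297.
Total external benefit = ∫₀^{q_m} (7.57 + 1.35q) dq = 7.57×20.0297 + ½×1.35×20.0297² = 422.4273.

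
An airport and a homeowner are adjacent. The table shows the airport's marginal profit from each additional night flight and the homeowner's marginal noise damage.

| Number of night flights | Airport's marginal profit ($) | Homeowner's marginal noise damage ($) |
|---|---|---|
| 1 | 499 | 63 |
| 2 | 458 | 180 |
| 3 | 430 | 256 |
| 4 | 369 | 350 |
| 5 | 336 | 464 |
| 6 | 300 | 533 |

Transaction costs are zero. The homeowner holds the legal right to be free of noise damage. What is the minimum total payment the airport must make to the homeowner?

Efficient level: marginal profit ≥ marginal noise damage through level 4, so k* = 4.
With the homeowner holding the right, the airport must at least compensate total damage at k*: 63 + 180 + 256 + 350 = 849.

$849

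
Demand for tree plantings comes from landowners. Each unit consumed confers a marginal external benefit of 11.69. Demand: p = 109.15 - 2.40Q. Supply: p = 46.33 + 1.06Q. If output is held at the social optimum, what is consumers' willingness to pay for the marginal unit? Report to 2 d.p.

P = 57.47

Social marginal benefit = demand + MEB = 120.84 - 2.40Q.
Set SMB = MC: 120.84 - 2.40Q = 46.33 + 1.06Q → Q* = 21.5347.
Consumer price on the demand curve at Q*: 109.15 − 2.40×21.5347 = 57.4667.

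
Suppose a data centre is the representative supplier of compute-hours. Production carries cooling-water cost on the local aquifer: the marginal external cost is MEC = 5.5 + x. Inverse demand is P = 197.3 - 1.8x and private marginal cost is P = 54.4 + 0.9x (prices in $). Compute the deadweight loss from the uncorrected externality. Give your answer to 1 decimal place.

DWL = $461.3

Market equilibrium (private): 54.4 + 0.9x = 197.3 - 1.8x → x_m = 52.9259.
Social marginal cost = private MC + MEC = 59.9 + 1.9x.
Set SMC = demand: 59.9 + 1.9x = 197.3 - 1.8x → x* = 37.1351.
Height of the DWL triangle at x_m is SMC(x_m) − demand(x_m) = MEC(x_m) = 58.4259.
DWL = ½ × 15.7908 × 58.4259 = 461.2959.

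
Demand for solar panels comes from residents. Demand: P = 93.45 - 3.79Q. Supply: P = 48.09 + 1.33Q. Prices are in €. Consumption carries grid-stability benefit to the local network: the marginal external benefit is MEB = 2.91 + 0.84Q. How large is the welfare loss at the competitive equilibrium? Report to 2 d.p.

DWL = €12.52

Market equilibrium (private): 48.09 + 1.33Q = 93.45 - 3.79Q → Q_m = 8.8594.
Social marginal benefit = demand + MEB = 96.36 - 2.95Q.
Set SMB = MC: 96.36 - 2.95Q = 48.09 + 1.33Q → Q* = 11.2780.
The welfare-loss triangle has base |Q_m − Q*| and height MEB(Q_m) (the vertical gap between SMB and MC is zero at Q* and MEB at Q_m).
DWL = ½ × 2.4186 × 10.3519 = 12.5186.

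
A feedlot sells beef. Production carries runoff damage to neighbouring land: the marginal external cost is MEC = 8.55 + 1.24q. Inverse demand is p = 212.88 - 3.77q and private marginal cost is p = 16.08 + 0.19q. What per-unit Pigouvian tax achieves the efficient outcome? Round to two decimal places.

tax = 53.44 per unit

Social marginal cost = private MC + MEC = 24.63 + 1.43q.
Set SMC = demand: 24.63 + 1.43q = 212.88 - 3.77q → q* = 36.2019.
The Pigouvian tax equals MEC at q*: 8.55 + 1.24×36.2019 = 53.4404.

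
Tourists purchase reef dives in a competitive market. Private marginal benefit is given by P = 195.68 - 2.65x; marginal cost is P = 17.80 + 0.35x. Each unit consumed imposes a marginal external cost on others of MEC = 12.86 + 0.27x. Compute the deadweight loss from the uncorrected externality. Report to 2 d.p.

DWL = 127.44

Market equilibrium (private): 17.80 + 0.35x = 195.68 - 2.65x → x_m = 59.2933.
Social marginal benefit = demand − MEC = 182.82 - 2.92x.
Set SMB = MC: 182.82 - 2.92x = 17.80 + 0.35x → x* = 50.4648.
Height of the DWL triangle at x_m is MC(x_m) − SMB(x_m) = MEC(x_m) = 28.8692.
DWL = ½ × 8.8285 × 28.8692 = 127.4359.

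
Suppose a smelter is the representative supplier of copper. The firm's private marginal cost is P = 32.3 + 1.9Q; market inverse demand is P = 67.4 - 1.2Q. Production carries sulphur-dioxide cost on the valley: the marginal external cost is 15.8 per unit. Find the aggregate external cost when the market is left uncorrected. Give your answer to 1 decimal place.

178.9

Market equilibrium (private): 32.3 + 1.9Q = 67.4 - 1.2Q → Q_m = 11.3226.
Total external cost = MEC × Q_m = 15.8 × 11.3226 = 178.8971.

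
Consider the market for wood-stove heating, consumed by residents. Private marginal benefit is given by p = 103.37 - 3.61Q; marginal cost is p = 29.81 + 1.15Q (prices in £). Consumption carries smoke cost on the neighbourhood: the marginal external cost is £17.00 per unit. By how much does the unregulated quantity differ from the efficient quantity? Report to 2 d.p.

3.57 units

Market equilibrium (private): 29.81 + 1.15Q = 103.37 - 3.61Q → Q_m = 15.4538.
Social marginal benefit = demand − MEC = 86.37 - 3.61Q.
Set SMB = MC: 86.37 - 3.61Q = 29.81 + 1.15Q → Q* = 11.8824.
Gap = |15.4538 − 11.8824| = 3.5714.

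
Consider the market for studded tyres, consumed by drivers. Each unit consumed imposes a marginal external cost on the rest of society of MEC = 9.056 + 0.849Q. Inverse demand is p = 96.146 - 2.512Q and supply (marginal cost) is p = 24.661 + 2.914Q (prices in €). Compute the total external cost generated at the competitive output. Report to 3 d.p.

€192.988

Market equilibrium (private): 24.661 + 2.914Q = 96.146 - 2.512Q → Q_m = 13.1745.
Total external cost = ∫₀^{Q_m} (9.056 + 0.849Q) dQ = 9.056×13.1745 + ½×0.849×13.1745² = 192.9877.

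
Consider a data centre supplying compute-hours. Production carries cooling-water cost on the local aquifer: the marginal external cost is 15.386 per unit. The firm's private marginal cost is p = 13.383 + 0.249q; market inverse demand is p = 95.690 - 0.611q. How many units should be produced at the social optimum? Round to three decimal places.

q* = 77.815

Social marginal cost = private MC + MEC = 28.769 + 0.249q.
Set SMC = demand: 28.769 + 0.249q = 95.690 - 0.611q → q* = 77.8151.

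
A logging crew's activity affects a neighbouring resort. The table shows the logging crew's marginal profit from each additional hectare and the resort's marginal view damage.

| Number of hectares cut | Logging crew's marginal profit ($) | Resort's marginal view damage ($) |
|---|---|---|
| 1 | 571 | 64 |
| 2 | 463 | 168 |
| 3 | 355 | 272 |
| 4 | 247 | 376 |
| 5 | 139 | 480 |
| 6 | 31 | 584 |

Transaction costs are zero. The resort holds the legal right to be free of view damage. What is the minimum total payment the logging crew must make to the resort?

$504

Efficient level: marginal profit ≥ marginal view damage through level 3, so k* = 3.
With the resort holding the right, the logging crew must at least compensate total damage at k*: 64 + 168 + 272 = 504.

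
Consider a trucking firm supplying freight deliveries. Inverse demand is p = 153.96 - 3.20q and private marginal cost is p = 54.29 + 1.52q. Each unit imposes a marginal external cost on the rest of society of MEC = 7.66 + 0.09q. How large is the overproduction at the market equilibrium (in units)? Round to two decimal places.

Market equilibrium (private): 54.29 + 1.52q = 153.96 - 3.20q → q_m = 21.1165.
Social marginal cost = private MC + MEC = 61.95 + 1.61q.
Set SMC = demand: 61.95 + 1.61q = 153.96 - 3.20q → q* = 19.1289.
Gap = |21.1165 − 19.1289| = 1.9876.

1.99 units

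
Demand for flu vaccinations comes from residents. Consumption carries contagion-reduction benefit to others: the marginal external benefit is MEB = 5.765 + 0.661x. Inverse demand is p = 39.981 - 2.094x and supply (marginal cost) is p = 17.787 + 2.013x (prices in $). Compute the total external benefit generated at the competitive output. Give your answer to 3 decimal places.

Market equilibrium (private): 17.787 + 2.013x = 39.981 - 2.094x → x_m = 5.4039.
Total external benefit = ∫₀^{x_m} (5.765 + 0.661x) dx = 5.765×5.4039 + ½×0.661×5.4039² = 40.8048.

$40.805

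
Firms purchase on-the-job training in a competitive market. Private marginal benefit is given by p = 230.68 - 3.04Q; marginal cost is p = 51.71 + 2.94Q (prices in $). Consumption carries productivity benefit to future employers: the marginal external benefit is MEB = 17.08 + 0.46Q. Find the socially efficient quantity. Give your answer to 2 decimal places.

Q* = 35.52

Social marginal benefit = demand + MEB = 247.76 - 2.58Q.
Set SMB = MC: 247.76 - 2.58Q = 51.71 + 2.94Q → Q* = 35.5163.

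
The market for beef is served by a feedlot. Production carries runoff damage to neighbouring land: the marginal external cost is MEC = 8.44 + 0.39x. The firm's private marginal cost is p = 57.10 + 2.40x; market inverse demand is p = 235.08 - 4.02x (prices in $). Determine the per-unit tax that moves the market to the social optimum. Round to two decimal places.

Social marginal cost = private MC + MEC = 65.54 + 2.79x.
Set SMC = demand: 65.54 + 2.79x = 235.08 - 4.02x → x* = 24.8957.
The Pigouvian tax equals MEC at x*: 8.44 + 0.39×24.8957 = 18.1493.

tax = $18.15 per unit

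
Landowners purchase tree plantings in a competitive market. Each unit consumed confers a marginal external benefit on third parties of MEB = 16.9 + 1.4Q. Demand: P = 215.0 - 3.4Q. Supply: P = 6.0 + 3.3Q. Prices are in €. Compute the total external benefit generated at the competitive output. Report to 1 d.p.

Market equilibrium (private): 6.0 + 3.3Q = 215.0 - 3.4Q → Q_m = 31.1940.
Total external benefit = ∫₀^{Q_m} (16.9 + 1.4Q) dQ = 16.9×31.1940 + ½×1.4×31.1940² = 1208.3245.

€1208.3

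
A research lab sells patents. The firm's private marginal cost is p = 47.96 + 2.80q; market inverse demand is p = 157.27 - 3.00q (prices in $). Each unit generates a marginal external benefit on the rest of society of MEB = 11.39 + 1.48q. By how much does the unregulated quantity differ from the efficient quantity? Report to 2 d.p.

9.09 units

Market equilibrium (private): 47.96 + 2.80q = 157.27 - 3.00q → q_m = 18.8466.
Social marginal cost = private MC − MEB = 36.57 + 1.32q.
Set SMC = demand: 36.57 + 1.32q = 157.27 - 3.00q → q* = 27.9398.
Gap = |18.8466 − 27.9398| = 9.0932.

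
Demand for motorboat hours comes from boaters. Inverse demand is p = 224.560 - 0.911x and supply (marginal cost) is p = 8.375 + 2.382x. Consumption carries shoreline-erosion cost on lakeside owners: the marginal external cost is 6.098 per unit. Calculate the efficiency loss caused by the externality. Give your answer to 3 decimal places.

Market equilibrium (private): 8.375 + 2.382x = 224.560 - 0.911x → x_m = 65.6499.
Social marginal benefit = demand − MEC = 218.462 - 0.911x.
Set SMB = MC: 218.462 - 0.911x = 8.375 + 2.382x → x* = 63.7981.
Between x* and x_m the wedge MC − SMB runs linearly from 0 to MEC(x_m), so the loss is a triangle.
DWL = ½ × 1.8518 × 6.0980 = 5.6461.

DWL = 5.646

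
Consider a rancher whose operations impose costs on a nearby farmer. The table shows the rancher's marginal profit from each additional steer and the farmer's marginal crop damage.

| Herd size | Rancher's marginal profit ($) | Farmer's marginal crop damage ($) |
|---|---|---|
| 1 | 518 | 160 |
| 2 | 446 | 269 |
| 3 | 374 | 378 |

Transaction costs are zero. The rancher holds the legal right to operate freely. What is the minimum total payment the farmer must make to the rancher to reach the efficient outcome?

$374

Left alone the rancher would choose level 3 (marginal profit stays positive).
Efficient level: k* = 2 (marginal profit ≥ marginal crop damage through 2).
The farmer must at least cover the rancher's forgone profit from cutting 3→2: 374 = 374.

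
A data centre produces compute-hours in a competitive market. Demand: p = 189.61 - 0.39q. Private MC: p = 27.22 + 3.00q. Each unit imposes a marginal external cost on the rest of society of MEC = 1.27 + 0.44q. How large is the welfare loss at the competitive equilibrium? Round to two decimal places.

Market equilibrium (private): 27.22 + 3.00q = 189.61 - 0.39q → q_m = 47.9027.
Social marginal cost = private MC + MEC = 28.49 + 3.44q.
Set SMC = demand: 28.49 + 3.44q = 189.61 - 0.39q → q* = 42.0679.
The loss is the area between SMC and demand from q* to q_m; with linear curves that's a triangle of height MEC(q_m).
DWL = ½ × 5.8348 × 22.3472 = 65.1957.

DWL = 65.20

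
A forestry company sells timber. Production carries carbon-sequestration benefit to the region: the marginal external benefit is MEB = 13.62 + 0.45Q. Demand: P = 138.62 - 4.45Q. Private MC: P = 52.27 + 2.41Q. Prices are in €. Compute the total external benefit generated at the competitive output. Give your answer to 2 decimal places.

€207.09

Market equilibrium (private): 52.27 + 2.41Q = 138.62 - 4.45Q → Q_m = 12.5875.
Total external benefit = ∫₀^{Q_m} (13.62 + 0.45Q) dQ = 13.62×12.5875 + ½×0.45×12.5875² = 207.0919.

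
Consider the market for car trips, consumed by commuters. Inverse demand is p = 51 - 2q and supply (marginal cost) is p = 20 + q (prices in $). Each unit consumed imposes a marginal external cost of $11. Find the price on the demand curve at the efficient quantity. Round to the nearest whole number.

P = $38

Social marginal benefit = demand − MEC = 40 - 2q.
Set SMB = MC: 40 - 2q = 20 + q → q* = 6.6667.
Consumer price on the demand curve at q*: 51 − 2×6.6667 = 37.6666.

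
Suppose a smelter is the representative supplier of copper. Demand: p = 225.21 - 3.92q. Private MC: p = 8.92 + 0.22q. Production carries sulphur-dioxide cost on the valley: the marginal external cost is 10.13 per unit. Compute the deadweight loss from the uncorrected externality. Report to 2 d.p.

DWL = 12.39

Market equilibrium (private): 8.92 + 0.22q = 225.21 - 3.92q → q_m = 52.2440.
Social marginal cost = private MC + MEC = 19.05 + 0.22q.
Set SMC = demand: 19.05 + 0.22q = 225.21 - 3.92q → q* = 49.7971.
The loss is the area between SMC and demand from q* to q_m; with linear curves that's a triangle of height MEC(q_m).
DWL = ½ × 2.4469 × 10.1300 = 12.3935.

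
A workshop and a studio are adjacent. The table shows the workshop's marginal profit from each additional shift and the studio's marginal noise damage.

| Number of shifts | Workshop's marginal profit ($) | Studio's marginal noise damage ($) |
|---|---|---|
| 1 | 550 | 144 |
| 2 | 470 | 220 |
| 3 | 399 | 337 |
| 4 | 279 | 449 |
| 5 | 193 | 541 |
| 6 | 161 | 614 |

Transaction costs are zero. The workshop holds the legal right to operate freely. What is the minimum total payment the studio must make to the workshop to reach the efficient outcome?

$633

Left alone the workshop would choose level 6 (marginal profit stays positive).
Efficient level: k* = 3 (marginal profit ≥ marginal noise damage through 3).
The studio must at least cover the workshop's forgone profit from cutting 6→3: 279 + 193 + 161 = 633.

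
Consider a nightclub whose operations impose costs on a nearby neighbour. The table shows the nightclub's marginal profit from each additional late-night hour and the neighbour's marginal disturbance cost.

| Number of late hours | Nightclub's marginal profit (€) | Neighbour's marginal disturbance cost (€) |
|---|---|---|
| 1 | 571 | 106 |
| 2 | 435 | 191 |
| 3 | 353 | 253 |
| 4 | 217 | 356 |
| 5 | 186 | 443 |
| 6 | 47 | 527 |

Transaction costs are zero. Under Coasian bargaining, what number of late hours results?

Bargaining reaches the level where marginal profit last exceeds marginal disturbance cost.
That holds through level 3 (353 ≥ 253) but not at 4 (217 < 356).

3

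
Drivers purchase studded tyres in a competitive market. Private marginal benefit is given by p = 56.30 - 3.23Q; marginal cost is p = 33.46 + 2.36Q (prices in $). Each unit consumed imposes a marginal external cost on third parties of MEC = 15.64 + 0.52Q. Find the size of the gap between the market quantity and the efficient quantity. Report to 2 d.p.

Market equilibrium (private): 33.46 + 2.36Q = 56.30 - 3.23Q → Q_m = 4.0859.
Social marginal benefit = demand − MEC = 40.66 - 3.75Q.
Set SMB = MC: 40.66 - 3.75Q = 33.46 + 2.36Q → Q* = 1.1784.
Gap = |4.0859 − 1.1784| = 2.9075.

2.91 units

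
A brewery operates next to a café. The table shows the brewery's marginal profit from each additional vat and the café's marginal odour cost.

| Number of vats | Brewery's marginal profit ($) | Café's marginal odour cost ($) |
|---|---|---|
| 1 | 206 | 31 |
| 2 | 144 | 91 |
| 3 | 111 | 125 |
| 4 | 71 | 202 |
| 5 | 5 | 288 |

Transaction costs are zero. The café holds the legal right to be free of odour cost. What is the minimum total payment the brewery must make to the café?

$122

Efficient level: marginal profit ≥ marginal odour cost through level 2, so k* = 2.
With the café holding the right, the brewery must at least compensate total damage at k*: 31 + 91 = 122.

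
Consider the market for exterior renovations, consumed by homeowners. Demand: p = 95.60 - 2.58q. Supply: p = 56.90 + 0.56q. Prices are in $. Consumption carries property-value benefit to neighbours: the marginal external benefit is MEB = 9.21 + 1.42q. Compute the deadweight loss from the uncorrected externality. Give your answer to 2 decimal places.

DWL = $207.41

Market equilibrium (private): 56.90 + 0.56q = 95.60 - 2.58q → q_m = 12.3248.
Social marginal benefit = demand + MEB = 104.81 - 1.16q.
Set SMB = MC: 104.81 - 1.16q = 56.90 + 0.56q → q* = 27.8547.
The welfare-loss triangle has base |q_m − q*| and height MEB(q_m) (the vertical gap between SMB and MC is zero at q* and MEB at q_m).
DWL = ½ × 15.5299 × 26.7113 = 207.4119.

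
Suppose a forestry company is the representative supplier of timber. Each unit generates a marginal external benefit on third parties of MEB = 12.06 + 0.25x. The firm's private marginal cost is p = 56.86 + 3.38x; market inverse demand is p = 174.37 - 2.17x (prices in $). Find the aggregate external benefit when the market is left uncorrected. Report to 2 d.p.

Market equilibrium (private): 56.86 + 3.38x = 174.37 - 2.17x → x_m = 21.1730.
Total external benefit = ∫₀^{x_m} (12.06 + 0.25x) dx = 12.06×21.1730 + ½×0.25×21.1730² = 311.3834.

$311.38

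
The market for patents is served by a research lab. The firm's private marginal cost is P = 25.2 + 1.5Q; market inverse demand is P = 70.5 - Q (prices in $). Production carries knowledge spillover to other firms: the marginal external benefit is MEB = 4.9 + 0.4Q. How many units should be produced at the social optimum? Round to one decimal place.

Q* = 23.9

Social marginal cost = private MC − MEB = 20.3 + 1.1Q.
Set SMC = demand: 20.3 + 1.1Q = 70.5 - Q → Q* = 23.9048.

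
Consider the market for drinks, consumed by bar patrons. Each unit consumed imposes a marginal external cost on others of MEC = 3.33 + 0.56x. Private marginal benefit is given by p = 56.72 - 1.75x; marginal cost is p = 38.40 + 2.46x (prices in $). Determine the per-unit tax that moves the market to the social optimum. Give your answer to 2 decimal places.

Social marginal benefit = demand − MEC = 53.39 - 2.31x.
Set SMB = MC: 53.39 - 2.31x = 38.40 + 2.46x → x* = 3.1426.
The Pigouvian tax equals MEC at x*: 3.33 + 0.56×3.1426 = 5.0899.

tax = $5.09 per unit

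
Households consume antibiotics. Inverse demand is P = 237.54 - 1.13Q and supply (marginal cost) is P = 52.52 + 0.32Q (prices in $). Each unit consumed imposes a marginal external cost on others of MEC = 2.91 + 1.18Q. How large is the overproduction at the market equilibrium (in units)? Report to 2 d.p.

58.36 units

Market equilibrium (private): 52.52 + 0.32Q = 237.54 - 1.13Q → Q_m = 127.6000.
Social marginal benefit = demand − MEC = 234.63 - 2.31Q.
Set SMB = MC: 234.63 - 2.31Q = 52.52 + 0.32Q → Q* = 69.2433.
Gap = |127.6000 − 69.2433| = 58.3567.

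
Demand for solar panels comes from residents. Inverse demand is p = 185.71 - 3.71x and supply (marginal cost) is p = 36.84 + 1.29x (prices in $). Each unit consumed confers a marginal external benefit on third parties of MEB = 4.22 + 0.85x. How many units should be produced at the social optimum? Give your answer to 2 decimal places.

Social marginal benefit = demand + MEB = 189.93 - 2.86x.
Set SMB = MC: 189.93 - 2.86x = 36.84 + 1.29x → x* = 36.8892.

x* = 36.89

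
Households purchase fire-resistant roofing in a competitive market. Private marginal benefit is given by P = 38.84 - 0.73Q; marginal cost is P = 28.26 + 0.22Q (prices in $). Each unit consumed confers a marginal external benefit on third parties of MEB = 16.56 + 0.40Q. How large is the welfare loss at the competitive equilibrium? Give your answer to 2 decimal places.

Market equilibrium (private): 28.26 + 0.22Q = 38.84 - 0.73Q → Q_m = 11.1368.
Social marginal benefit = demand + MEB = 55.40 - 0.33Q.
Set SMB = MC: 55.40 - 0.33Q = 28.26 + 0.22Q → Q* = 49.3455.
Height of the DWL triangle at Q_m is SMB(Q_m) − MC(Q_m) = MEB(Q_m) = 21.0147.
DWL = ½ × 38.2087 × 21.0147 = 401.4722.

DWL = $401.47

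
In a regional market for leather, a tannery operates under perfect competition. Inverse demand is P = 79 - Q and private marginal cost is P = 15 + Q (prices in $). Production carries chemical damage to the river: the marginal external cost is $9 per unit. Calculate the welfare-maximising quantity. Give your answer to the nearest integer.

Social marginal cost = private MC + MEC = 24 + Q.
Set SMC = demand: 24 + Q = 79 - Q → Q* = 27.5000.

Q* = 28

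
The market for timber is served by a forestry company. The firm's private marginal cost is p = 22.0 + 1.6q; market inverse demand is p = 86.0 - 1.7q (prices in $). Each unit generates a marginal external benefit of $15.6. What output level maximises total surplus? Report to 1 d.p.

q* = 24.1

Social marginal cost = private MC − MEB = 6.4 + 1.6q.
Set SMC = demand: 6.4 + 1.6q = 86.0 - 1.7q → q* = 24.1212.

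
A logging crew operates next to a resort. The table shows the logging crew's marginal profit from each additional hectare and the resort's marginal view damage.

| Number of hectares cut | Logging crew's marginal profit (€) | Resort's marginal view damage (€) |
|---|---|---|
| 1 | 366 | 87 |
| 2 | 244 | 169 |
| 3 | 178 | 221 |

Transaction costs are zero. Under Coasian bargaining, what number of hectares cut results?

2

Bargaining reaches the level where marginal profit last exceeds marginal view damage.
That holds through level 2 (244 ≥ 169) but not at 3 (178 < 221).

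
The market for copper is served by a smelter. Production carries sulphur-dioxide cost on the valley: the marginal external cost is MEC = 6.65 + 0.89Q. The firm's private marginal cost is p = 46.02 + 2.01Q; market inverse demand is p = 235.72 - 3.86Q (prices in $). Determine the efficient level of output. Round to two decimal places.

Social marginal cost = private MC + MEC = 52.67 + 2.90Q.
Set SMC = demand: 52.67 + 2.90Q = 235.72 - 3.86Q → Q* = 27.0784.

Q* = 27.08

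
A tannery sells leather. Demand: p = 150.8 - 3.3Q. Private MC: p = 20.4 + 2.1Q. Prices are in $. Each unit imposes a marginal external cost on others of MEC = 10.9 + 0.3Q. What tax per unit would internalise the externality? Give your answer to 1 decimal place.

Social marginal cost = private MC + MEC = 31.3 + 2.4Q.
Set SMC = demand: 31.3 + 2.4Q = 150.8 - 3.3Q → Q* = 20.9649.
The Pigouvian tax equals MEC at Q*: 10.9 + 0.3×20.9649 = 17.1895.

tax = $17.2 per unit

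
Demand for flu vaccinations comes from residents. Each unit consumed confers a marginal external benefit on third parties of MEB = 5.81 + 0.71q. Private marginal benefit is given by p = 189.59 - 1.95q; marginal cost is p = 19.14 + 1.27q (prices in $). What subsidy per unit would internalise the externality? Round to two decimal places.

subsidy = $55.67 per unit

Social marginal benefit = demand + MEB = 195.40 - 1.24q.
Set SMB = MC: 195.40 - 1.24q = 19.14 + 1.27q → q* = 70.2231.
The Pigouvian subsidy equals MEB at q*: 5.81 + 0.71×70.2231 = 55.6684.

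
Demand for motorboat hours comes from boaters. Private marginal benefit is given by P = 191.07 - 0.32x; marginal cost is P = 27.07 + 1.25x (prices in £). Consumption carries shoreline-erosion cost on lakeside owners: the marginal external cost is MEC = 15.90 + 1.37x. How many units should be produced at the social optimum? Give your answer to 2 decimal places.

Social marginal benefit = demand − MEC = 175.17 - 1.69x.
Set SMB = MC: 175.17 - 1.69x = 27.07 + 1.25x → x* = 50.3741.

x* = 50.37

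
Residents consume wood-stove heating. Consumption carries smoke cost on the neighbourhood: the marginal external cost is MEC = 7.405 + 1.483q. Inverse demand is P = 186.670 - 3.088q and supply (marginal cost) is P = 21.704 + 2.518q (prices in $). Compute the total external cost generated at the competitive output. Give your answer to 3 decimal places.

$859.992

Market equilibrium (private): 21.704 + 2.518q = 186.670 - 3.088q → q_m = 29.4267.
Total external cost = ∫₀^{q_m} (7.405 + 1.483q) dq = 7.405×29.4267 + ½×1.483×29.4267² = 859.9923.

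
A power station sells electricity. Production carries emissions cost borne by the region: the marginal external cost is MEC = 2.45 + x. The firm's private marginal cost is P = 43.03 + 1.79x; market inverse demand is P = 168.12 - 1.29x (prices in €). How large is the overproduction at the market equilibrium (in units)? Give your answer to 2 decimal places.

Market equilibrium (private): 43.03 + 1.79x = 168.12 - 1.29x → x_m = 40.6136.
Social marginal cost = private MC + MEC = 45.48 + 2.79x.
Set SMC = demand: 45.48 + 2.79x = 168.12 - 1.29x → x* = 30.0588.
Gap = |40.6136 − 30.0588| = 10.5548.

10.55 units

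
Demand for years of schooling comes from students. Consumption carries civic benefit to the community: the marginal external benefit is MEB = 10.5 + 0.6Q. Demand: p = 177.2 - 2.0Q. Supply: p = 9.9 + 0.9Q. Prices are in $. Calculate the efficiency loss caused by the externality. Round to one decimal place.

DWL = $442.4

Market equilibrium (private): 9.9 + 0.9Q = 177.2 - 2.0Q → Q_m = 57.6897.
Social marginal benefit = demand + MEB = 187.7 - 1.4Q.
Set SMB = MC: 187.7 - 1.4Q = 9.9 + 0.9Q → Q* = 77.3043.
Between Q* and Q_m the wedge SMB − MC runs linearly from 0 to MEB(Q_m), so the loss is a triangle.
DWL = ½ × 19.6146 × 45.1138 = 442.4446.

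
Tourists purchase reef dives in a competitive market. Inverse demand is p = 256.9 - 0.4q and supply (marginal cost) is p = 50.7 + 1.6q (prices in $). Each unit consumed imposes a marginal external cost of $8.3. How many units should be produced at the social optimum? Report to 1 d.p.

Social marginal benefit = demand − MEC = 248.6 - 0.4q.
Set SMB = MC: 248.6 - 0.4q = 50.7 + 1.6q → q* = 98.9500.

q* = 99.0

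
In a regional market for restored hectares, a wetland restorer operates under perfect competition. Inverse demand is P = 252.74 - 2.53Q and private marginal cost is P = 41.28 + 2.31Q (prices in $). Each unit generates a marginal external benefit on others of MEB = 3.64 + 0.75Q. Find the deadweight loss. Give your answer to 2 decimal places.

Market equilibrium (private): 41.28 + 2.31Q = 252.74 - 2.53Q → Q_m = 43.6901.
Social marginal cost = private MC − MEB = 37.64 + 1.56Q.
Set SMC = demand: 37.64 + 1.56Q = 252.74 - 2.53Q → Q* = 52.5917.
The welfare-loss triangle has base |Q_m − Q*| and height MEB(Q_m) (the vertical gap between SMC and demand is zero at Q* and MEB at Q_m).
DWL = ½ × 8.9016 × 36.4076 = 162.0429.

DWL = $162.04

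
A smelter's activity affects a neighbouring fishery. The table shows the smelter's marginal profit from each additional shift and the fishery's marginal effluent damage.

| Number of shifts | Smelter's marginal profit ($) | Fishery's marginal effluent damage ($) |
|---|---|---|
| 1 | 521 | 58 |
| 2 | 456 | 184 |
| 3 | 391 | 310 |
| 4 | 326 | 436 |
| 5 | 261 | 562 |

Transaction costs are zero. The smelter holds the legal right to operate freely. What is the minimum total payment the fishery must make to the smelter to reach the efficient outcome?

Left alone the smelter would choose level 5 (marginal profit stays positive).
Efficient level: k* = 3 (marginal profit ≥ marginal effluent damage through 3).
The fishery must at least cover the smelter's forgone profit from cutting 5→3: 326 + 261 = 587.

$587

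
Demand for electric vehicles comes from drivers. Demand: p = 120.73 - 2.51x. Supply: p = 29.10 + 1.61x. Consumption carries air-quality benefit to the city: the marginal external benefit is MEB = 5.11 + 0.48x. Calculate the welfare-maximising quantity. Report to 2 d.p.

Social marginal benefit = demand + MEB = 125.84 - 2.03x.
Set SMB = MC: 125.84 - 2.03x = 29.10 + 1.61x → x* = 26.5769.

x* = 26.58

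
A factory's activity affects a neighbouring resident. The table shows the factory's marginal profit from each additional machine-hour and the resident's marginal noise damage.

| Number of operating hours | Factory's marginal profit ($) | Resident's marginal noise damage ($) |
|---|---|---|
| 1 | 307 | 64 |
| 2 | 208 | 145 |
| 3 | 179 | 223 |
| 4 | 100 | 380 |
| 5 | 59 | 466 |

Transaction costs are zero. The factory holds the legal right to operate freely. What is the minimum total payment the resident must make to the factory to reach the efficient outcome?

Left alone the factory would choose level 5 (marginal profit stays positive).
Efficient level: k* = 2 (marginal profit ≥ marginal noise damage through 2).
The resident must at least cover the factory's forgone profit from cutting 5→2: 179 + 100 + 59 = 338.

$338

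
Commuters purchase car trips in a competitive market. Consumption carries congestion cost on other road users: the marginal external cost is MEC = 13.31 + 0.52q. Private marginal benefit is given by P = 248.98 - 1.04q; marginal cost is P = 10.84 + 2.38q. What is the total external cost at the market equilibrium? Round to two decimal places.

Market equilibrium (private): 10.84 + 2.38q = 248.98 - 1.04q → q_m = 69.6316.
Total external cost = ∫₀^{q_m} (13.31 + 0.52q) dq = 13.31×69.6316 + ½×0.52×69.6316² = 2187.4221.

2187.42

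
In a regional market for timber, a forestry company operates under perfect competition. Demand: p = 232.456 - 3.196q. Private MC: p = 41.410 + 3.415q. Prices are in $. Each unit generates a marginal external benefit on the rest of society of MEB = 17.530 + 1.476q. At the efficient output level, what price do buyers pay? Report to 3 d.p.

P = $102.639

Social marginal cost = private MC − MEB = 23.880 + 1.939q.
Set SMC = demand: 23.880 + 1.939q = 232.456 - 3.196q → q* = 40.6185.
Consumer price on the demand curve at q*: 232.456 − 3.196×40.6185 = 102.6393.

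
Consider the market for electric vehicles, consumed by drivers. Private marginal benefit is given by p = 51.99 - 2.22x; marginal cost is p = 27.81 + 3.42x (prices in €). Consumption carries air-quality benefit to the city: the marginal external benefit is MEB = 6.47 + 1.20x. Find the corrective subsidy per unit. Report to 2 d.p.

subsidy = €14.75 per unit

Social marginal benefit = demand + MEB = 58.46 - 1.02x.
Set SMB = MC: 58.46 - 1.02x = 27.81 + 3.42x → x* = 6.9032.
The Pigouvian subsidy equals MEB at x*: 6.47 + 1.20×6.9032 = 14.7538.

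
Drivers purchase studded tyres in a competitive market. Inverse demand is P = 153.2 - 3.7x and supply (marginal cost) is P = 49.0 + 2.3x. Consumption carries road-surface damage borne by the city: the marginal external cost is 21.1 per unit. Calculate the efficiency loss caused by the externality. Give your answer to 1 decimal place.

DWL = 37.1

Market equilibrium (private): 49.0 + 2.3x = 153.2 - 3.7x → x_m = 17.3667.
Social marginal benefit = demand − MEC = 132.1 - 3.7x.
Set SMB = MC: 132.1 - 3.7x = 49.0 + 2.3x → x* = 13.8500.
The loss is the area between SMB and MC from x* to x_m; with linear curves that's a triangle of height MEC(x_m).
DWL = ½ × 3.5167 × 21.1000 = 37.1012.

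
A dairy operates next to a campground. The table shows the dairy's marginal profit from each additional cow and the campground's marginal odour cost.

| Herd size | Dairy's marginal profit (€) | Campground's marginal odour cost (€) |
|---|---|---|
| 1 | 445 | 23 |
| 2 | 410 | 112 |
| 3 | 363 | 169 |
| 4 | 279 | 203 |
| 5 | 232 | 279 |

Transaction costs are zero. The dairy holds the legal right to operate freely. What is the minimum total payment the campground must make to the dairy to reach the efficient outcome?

Left alone the dairy would choose level 5 (marginal profit stays positive).
Efficient level: k* = 4 (marginal profit ≥ marginal odour cost through 4).
The campground must at least cover the dairy's forgone profit from cutting 5→4: 232 = 232.

€232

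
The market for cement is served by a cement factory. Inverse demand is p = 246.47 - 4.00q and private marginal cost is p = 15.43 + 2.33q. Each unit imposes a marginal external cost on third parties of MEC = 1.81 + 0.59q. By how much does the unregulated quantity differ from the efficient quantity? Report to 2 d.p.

Market equilibrium (private): 15.43 + 2.33q = 246.47 - 4.00q → q_m = 36.4992.
Social marginal cost = private MC + MEC = 17.24 + 2.92q.
Set SMC = demand: 17.24 + 2.92q = 246.47 - 4.00q → q* = 33.1257.
Gap = |36.4992 − 33.1257| = 3.3735.

3.37 units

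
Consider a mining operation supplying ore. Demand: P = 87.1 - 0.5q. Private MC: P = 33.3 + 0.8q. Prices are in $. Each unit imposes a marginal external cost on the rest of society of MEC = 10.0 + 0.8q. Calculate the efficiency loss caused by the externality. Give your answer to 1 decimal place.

Market equilibrium (private): 33.3 + 0.8q = 87.1 - 0.5q → q_m = 41.3846.
Social marginal cost = private MC + MEC = 43.3 + 1.6q.
Set SMC = demand: 43.3 + 1.6q = 87.1 - 0.5q → q* = 20.8571.
The welfare-loss triangle has base |q_m − q*| and height MEC(q_m) (the vertical gap between SMC and demand is zero at q* and MEC at q_m).
DWL = ½ × 20.5275 × 43.1077 = 442.4467.

DWL = $442.4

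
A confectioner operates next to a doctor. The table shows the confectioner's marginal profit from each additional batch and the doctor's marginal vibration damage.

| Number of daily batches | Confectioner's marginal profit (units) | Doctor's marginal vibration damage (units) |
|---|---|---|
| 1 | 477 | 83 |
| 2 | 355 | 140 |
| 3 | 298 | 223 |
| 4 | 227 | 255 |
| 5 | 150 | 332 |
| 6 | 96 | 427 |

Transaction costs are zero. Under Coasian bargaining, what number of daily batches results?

3

Bargaining reaches the level where marginal profit last exceeds marginal vibration damage.
That holds through level 3 (298 ≥ 223) but not at 4 (227 < 255).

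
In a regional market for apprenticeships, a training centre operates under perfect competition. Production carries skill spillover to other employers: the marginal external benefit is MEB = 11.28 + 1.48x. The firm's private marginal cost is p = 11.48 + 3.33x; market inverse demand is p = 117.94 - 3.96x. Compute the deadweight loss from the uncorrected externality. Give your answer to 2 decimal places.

Market equilibrium (private): 11.48 + 3.33x = 117.94 - 3.96x → x_m = 14.6036.
Social marginal cost = private MC − MEB = 0.20 + 1.85x.
Set SMC = demand: 0.20 + 1.85x = 117.94 - 3.96x → x* = 20.2651.
Between x* and x_m the wedge demand − SMC runs linearly from 0 to MEB(x_m), so the loss is a triangle.
DWL = ½ × 5.6615 × 32.8933 = 93.1127.

DWL = 93.11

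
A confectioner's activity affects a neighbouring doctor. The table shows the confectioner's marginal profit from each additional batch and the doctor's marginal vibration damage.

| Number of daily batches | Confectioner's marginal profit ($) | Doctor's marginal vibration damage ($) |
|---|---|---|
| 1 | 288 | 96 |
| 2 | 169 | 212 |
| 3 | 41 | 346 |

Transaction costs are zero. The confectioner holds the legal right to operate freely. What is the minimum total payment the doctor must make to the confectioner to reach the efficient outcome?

$210

Left alone the confectioner would choose level 3 (marginal profit stays positive).
Efficient level: k* = 1 (marginal profit ≥ marginal vibration damage through 1).
The doctor must at least cover the confectioner's forgone profit from cutting 3→1: 169 + 41 = 210.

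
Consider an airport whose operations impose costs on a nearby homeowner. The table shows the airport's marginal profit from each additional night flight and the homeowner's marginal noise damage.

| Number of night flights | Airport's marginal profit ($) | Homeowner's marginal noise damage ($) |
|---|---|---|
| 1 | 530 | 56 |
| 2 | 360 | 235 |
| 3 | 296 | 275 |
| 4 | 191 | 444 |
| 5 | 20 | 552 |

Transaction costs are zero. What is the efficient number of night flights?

Bargaining reaches the level where marginal profit last exceeds marginal noise damage.
That holds through level 3 (296 ≥ 275) but not at 4 (191 < 444).

3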